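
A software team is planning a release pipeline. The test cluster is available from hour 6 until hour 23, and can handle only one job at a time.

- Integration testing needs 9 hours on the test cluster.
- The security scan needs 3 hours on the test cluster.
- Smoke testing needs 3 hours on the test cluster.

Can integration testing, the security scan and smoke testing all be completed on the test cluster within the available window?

Yes

The test cluster window is 23 − 6 = 17 hours.
Running back to back, the jobs need 9 + 3 + 3 = 15 hours on the test cluster.
Since 15 ≤ 17, they fit within the window.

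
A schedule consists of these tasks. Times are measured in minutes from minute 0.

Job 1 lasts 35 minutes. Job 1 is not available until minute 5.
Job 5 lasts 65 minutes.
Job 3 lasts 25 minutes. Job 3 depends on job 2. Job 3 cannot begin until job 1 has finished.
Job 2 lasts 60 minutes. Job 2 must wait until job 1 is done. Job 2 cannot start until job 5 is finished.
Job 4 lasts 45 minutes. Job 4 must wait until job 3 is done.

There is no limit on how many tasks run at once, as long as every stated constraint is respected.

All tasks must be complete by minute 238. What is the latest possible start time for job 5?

43

Job 4 has no dependents, so it just needs to finish by minute 238. Starting by 238 − 45 = minute 193 achieves that.
Since job 4 (must start by minute 193) depends on it, job 3 must finish by minute 193. Backing off its 25-minute duration gives a latest start of minute 168.
Job 2 has to be done before job 3 (must start by minute 168). That means finishing by minute 168, i.e. starting by 168 − 60 = minute 108.
Job 5 feeds into job 2 (must start by minute 108); so job 5 must finish by minute 108 and therefore start by minute 43.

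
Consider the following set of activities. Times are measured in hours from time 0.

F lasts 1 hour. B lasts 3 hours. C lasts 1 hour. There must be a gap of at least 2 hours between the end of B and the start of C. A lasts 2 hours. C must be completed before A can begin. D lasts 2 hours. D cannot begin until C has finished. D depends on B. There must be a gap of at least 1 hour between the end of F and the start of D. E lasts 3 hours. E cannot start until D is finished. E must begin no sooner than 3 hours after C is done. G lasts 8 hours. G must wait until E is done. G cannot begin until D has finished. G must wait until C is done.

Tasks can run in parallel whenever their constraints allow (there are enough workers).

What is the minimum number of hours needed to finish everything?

F can start immediately at hour 0; it finishes at hour 1.
B can start immediately at hour 0; it finishes at hour 3.
C cannot begin until B (finishes hour 3, plus 2-hour gap → hour 5). It runs from hour 5 to 5 + 1 = hour 6.
D cannot start until C (finishes hour 6); B (finishes hour 3); F (finishes hour 1, plus 1-hour gap → hour 2). The controlling bound is hour 6, so D finishes at 6 + 2 = hour 8.
E needs all of D (finishes hour 8); C (finishes hour 6, plus 3-hour gap → hour 9). That puts its earliest start at hour 9; it finishes at 9 + 3 = hour 12.
G cannot start until E (finishes hour 12); D (finishes hour 8); C (finishes hour 6). The controlling bound is hour 12, so G finishes at 12 + 8 = hour 20.
After C (finishes hour 6), A can start at hour 6 and finishes at hour 8.
All tasks are finished once the last one completes. Finish times: A at 8, B at 3, C at 6, D at 8, E at 12, F at 1, G at 20. The latest is hour 20.

20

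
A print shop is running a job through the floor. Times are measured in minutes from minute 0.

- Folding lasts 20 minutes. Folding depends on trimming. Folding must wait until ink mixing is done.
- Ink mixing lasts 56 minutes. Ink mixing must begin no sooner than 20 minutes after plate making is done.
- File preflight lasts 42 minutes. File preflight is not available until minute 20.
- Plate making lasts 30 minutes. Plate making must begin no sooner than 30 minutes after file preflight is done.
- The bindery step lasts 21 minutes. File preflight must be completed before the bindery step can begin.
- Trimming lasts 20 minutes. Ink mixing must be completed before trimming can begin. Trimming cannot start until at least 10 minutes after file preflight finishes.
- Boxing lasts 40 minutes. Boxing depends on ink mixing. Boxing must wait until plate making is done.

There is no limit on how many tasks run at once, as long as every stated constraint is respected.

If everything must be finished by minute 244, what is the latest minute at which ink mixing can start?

To finish by minute 244, folding (duration 20) must start no later than minute 224.
Trimming has to be done before folding (must start by minute 224). That means finishing by minute 224, i.e. starting by 224 − 20 = minute 204.
Nothing follows boxing; the deadline of minute 244 is its only limit. It must start by 244 − 40 = minute 204.
For ink mixing: trimming (must start by minute 204); folding (must start by minute 224); boxing (must start by minute 204). The most restrictive is minute 204; with a 56-minute duration, ink mixing must start by minute 148.

148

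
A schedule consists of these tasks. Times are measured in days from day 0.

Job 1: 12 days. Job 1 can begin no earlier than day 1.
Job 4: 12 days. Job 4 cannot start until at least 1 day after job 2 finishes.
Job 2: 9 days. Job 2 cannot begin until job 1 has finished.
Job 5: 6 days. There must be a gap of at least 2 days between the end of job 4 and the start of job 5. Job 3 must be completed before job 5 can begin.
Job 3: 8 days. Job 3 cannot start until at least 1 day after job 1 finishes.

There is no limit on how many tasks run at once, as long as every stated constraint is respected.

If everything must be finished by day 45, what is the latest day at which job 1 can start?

3

Job 5 must finish by day 45; it takes 6 days, so it must start by 45 − 6 = day 39.
Job 4 must finish before job 5 (must start by day 39, minus 2-day gap → day 37). With a 12-day duration, job 4 must start by 37 − 12 = day 25.
Job 2 has to be done before job 4 (must start by day 25, minus 1-day gap → day 24). That means finishing by day 24, i.e. starting by 24 − 9 = day 15.
Job 3 feeds into job 5 (must start by day 39); so job 3 must finish by day 39 and therefore start by day 31.
Job 1 must finish in time for job 2 (must start by day 15); job 3 (must start by day 31, minus 1-day gap → day 30). The tightest is day 15, so job 1 must start by 15 − 12 = day 3.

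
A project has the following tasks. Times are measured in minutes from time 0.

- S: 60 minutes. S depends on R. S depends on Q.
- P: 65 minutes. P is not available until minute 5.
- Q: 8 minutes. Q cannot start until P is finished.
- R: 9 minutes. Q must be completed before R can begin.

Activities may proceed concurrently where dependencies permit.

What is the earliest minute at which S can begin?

87

After its own release at minute 5, P can start at minute 5 and finishes at minute 70.
Q waits on P (finishes minute 70), so it starts at minute 70 and finishes at 70 + 8 = minute 78.
R waits on Q (finishes minute 78), so it starts at minute 78 and finishes at 78 + 9 = minute 87.
S waits on R (finishes minute 87); Q (finishes minute 78). The latest of these is minute 87, which is the earliest S can start.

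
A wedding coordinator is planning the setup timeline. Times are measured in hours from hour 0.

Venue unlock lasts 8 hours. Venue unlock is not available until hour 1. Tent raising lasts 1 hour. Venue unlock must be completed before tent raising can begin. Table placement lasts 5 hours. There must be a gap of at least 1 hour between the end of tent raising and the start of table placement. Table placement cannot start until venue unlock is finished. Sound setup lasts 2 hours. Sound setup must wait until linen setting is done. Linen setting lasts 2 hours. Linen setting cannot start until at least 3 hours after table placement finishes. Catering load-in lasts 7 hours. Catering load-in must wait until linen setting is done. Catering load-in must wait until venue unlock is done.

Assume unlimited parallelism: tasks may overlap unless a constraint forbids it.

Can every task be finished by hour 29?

Venue unlock waits on its own release at hour 1, so it starts at hour 1 and finishes at 1 + 8 = hour 9.
Tent raising waits on venue unlock (finishes hour 9), so it starts at hour 9 and finishes at 9 + 1 = hour 10.
Table placement cannot start until tent raising (finishes hour 10, plus 1-hour gap → hour 11); venue unlock (finishes hour 9). The controlling bound is hour 11, so table placement finishes at 11 + 5 = hour 16.
After table placement (finishes hour 16, plus 3-hour gap → hour 19), linen setting can start at hour 19 and finishes at hour 21.
Catering load-in needs all of linen setting (finishes hour 21); venue unlock (finishes hour 9). That puts its earliest start at hour 21; it finishes at 21 + 7 = hour 28.
Sound setup cannot begin until linen setting (finishes hour 21). It runs from hour 21 to 21 + 2 = hour 23.
Every task is finished by hour 28, which is no later than the deadline of 29, so the schedule is feasible.

Yes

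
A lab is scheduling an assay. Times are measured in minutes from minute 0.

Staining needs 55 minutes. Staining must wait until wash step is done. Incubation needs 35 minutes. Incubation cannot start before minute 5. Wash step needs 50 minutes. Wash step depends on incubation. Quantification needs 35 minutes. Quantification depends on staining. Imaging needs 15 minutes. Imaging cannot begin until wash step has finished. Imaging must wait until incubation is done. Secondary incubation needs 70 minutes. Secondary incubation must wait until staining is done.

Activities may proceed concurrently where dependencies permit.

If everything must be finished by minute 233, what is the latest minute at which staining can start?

108

Nothing follows secondary incubation; the deadline of minute 233 is its only limit. It must start by 233 − 70 = minute 163.
Quantification has no dependents, so it just needs to finish by minute 233. Starting by 233 − 35 = minute 198 achieves that.
Staining feeds secondary incubation (must start by minute 163); quantification (must start by minute 198). Taking the minimum, staining must finish by minute 163 and start by 163 − 55 = minute 108.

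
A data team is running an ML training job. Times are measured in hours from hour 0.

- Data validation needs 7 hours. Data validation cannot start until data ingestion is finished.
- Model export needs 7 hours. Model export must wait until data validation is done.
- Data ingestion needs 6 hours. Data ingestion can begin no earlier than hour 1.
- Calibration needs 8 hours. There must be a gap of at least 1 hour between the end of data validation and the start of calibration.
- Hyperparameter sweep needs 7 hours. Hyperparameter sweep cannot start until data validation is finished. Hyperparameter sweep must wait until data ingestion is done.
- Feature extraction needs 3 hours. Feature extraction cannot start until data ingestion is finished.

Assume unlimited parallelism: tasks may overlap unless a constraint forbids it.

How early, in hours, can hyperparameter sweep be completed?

Data ingestion cannot begin until its own release at hour 1. It runs from hour 1 to 1 + 6 = hour 7.
After data ingestion (finishes hour 7), data validation can start at hour 7 and finishes at hour 14.
Hyperparameter sweep has to wait for data validation (finishes hour 14); data ingestion (finishes hour 7). The latest of these is hour 14, so hyperparameter sweep runs hour 14 to 14 + 7 = hour 21.

21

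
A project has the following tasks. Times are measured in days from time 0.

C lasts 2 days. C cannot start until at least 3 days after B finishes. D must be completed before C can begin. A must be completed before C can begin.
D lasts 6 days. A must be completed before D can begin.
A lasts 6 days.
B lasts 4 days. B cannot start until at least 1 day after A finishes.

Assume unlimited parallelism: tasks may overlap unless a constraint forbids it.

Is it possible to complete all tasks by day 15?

Nothing blocks A, so it runs from day 0 to day 6.
D waits on A (finishes day 6), so it starts at day 6 and finishes at 6 + 6 = day 12.
After A (finishes day 6, plus 1-day gap → day 7), B can start at day 7 and finishes at day 11.
C cannot start until B (finishes day 11, plus 3-day gap → day 14); D (finishes day 12); A (finishes day 6). The controlling bound is day 14, so C finishes at 14 + 2 = day 16.
The earliest everything can be done is day 16, which is after the deadline of 15, so it is not possible.

No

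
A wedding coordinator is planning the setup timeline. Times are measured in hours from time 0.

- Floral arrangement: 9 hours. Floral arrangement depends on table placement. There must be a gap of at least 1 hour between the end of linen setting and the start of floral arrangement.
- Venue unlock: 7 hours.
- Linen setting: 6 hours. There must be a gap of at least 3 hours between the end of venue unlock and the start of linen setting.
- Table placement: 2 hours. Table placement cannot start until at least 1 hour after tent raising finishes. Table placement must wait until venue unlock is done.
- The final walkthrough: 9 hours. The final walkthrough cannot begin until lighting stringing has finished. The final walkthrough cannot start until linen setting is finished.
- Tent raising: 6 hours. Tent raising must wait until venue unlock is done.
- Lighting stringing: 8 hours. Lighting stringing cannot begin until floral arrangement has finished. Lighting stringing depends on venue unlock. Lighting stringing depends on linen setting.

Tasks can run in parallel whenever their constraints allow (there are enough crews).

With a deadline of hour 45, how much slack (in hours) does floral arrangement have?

2

Venue unlock can start immediately at hour 0; it finishes at hour 7.
Linen setting waits on venue unlock (finishes hour 7, plus 3-hour gap → hour 10), so it starts at hour 10 and finishes at 10 + 6 = hour 16.
Tent raising cannot begin until venue unlock (finishes hour 7). It runs from hour 7 to 7 + 6 = hour 13.
For table placement: tent raising (finishes hour 13, plus 1-hour gap → hour 14); venue unlock (finishes hour 7). Taking the maximum gives a start of hour 14, and it finishes at 14 + 2 = hour 16.
Floral arrangement needs all of table placement (finishes hour 16); linen setting (finishes hour 16, plus 1-hour gap → hour 17). That puts its earliest start at hour 17; it finishes at 17 + 9 = hour 26.

Working backward from the deadline:
Nothing follows the final walkthrough; the deadline of hour 45 is its only limit. It must start by 45 − 9 = hour 36.
Lighting stringing has to be done before the final walkthrough (must start by hour 36). That means finishing by hour 36, i.e. starting by 36 − 8 = hour 28.
Since lighting stringing (must start by hour 28) depends on it, floral arrangement must finish by hour 28. Backing off its 9-hour duration gives a latest start of hour 19.
So floral arrangement can start as early as hour 17 and as late as hour 19, giving 19 − 17 = 2 hours of slack.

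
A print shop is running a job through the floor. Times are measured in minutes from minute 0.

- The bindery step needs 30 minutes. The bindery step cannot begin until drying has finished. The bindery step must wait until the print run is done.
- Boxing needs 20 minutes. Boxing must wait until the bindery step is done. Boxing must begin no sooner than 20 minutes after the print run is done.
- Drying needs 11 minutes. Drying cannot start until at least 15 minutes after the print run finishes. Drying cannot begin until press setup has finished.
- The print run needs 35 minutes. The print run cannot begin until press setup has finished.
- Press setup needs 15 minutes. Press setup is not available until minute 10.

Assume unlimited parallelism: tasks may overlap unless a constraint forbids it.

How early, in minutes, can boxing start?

116

Press setup cannot begin until its own release at minute 10. It runs from minute 10 to 10 + 15 = minute 25.
The print run cannot begin until press setup (finishes minute 25). It runs from minute 25 to 25 + 35 = minute 60.
Drying has to wait for the print run (finishes minute 60, plus 15-minute gap → minute 75); press setup (finishes minute 25). The latest of these is minute 75, so drying runs minute 75 to 75 + 11 = minute 86.
For the bindery step: drying (finishes minute 86); the print run (finishes minute 60). Taking the maximum gives a start of minute 86, and it finishes at 86 + 30 = minute 116.
Boxing waits on the bindery step (finishes minute 116); the print run (finishes minute 60, plus 20-minute gap → minute 80). The latest of these is minute 116, which is the earliest boxing can start.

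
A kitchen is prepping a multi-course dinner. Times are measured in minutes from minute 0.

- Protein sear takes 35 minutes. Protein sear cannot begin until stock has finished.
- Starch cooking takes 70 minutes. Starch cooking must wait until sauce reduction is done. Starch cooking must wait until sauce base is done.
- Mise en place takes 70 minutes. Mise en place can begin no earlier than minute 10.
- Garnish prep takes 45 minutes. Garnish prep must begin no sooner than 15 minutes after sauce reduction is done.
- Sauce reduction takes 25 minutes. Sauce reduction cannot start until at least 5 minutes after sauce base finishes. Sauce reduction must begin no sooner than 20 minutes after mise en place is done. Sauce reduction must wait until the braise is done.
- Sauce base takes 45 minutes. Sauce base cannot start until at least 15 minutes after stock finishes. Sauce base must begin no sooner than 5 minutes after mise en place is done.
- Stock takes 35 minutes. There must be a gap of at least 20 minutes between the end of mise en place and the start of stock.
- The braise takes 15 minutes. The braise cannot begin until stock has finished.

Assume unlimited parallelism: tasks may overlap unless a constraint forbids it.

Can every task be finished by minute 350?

After its own release at minute 10, mise en place can start at minute 10 and finishes at minute 80.
Stock waits on mise en place (finishes minute 80, plus 20-minute gap → minute 100), so it starts at minute 100 and finishes at 100 + 35 = minute 135.
After stock (finishes minute 135), protein sear can start at minute 135 and finishes at minute 170.
The braise cannot begin until stock (finishes minute 135). It runs from minute 135 to 135 + 15 = minute 150.
For sauce base: stock (finishes minute 135, plus 15-minute gap → minute 150); mise en place (finishes minute 80, plus 5-minute gap → minute 85). Taking the maximum gives a start of minute 150, and it finishes at 150 + 45 = minute 195.
Sauce reduction needs all of sauce base (finishes minute 195, plus 5-minute gap → minute 200); mise en place (finishes minute 80, plus 20-minute gap → minute 100); the braise (finishes minute 150). That puts its earliest start at minute 200; it finishes at 200 + 25 = minute 225.
Garnish prep cannot begin until sauce reduction (finishes minute 225, plus 15-minute gap → minute 240). It runs from minute 240 to 240 + 45 = minute 285.
Starch cooking has to wait for sauce reduction (finishes minute 225); sauce base (finishes minute 195). The latest of these is minute 225, so starch cooking runs minute 225 to 225 + 70 = minute 295.
Every task is finished by minute 295, which is no later than the deadline of 350, so the schedule is feasible.

Yes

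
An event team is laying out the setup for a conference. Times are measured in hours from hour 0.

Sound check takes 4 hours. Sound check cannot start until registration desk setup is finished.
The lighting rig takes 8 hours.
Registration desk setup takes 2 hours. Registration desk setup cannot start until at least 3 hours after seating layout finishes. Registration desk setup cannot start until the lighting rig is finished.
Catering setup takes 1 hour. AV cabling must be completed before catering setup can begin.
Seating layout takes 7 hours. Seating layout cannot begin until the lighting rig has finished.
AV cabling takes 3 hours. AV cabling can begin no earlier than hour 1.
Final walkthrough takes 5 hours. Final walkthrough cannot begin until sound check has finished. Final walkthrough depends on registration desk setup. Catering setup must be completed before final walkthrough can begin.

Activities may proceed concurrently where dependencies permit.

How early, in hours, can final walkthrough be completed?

AV cabling cannot begin until its own release at hour 1. It runs from hour 1 to 1 + 3 = hour 4.
Catering setup waits on AV cabling (finishes hour 4), so it starts at hour 4 and finishes at 4 + 1 = hour 5.
The lighting rig can start immediately at hour 0; it finishes at hour 8.
Seating layout waits on the lighting rig (finishes hour 8), so it starts at hour 8 and finishes at 8 + 7 = hour 15.
Registration desk setup cannot start until seating layout (finishes hour 15, plus 3-hour gap → hour 18); the lighting rig (finishes hour 8). The controlling bound is hour 18, so registration desk setup finishes at 18 + 2 = hour 20.
Sound check waits on registration desk setup (finishes hour 20), so it starts at hour 20 and finishes at 20 + 4 = hour 24.
Final walkthrough needs all of sound check (finishes hour 24); registration desk setup (finishes hour 20); catering setup (finishes hour 5). That puts its earliest start at hour 24; it finishes at 24 + 5 = hour 29.

29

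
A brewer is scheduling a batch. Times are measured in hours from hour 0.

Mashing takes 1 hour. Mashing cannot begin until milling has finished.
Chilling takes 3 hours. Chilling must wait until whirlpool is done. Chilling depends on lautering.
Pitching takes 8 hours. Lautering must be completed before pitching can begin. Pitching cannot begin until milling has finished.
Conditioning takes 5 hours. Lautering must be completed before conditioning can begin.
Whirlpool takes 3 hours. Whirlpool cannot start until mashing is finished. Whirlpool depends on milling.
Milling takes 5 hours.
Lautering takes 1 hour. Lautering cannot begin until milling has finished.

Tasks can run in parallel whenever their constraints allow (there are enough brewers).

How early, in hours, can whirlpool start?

Milling has no prerequisites, so it starts at hour 0 and finishes at hour 5.
Mashing cannot begin until milling (finishes hour 5). It runs from hour 5 to 5 + 1 = hour 6.
Whirlpool waits on mashing (finishes hour 6); milling (finishes hour 5). The latest of these is hour 6, which is the earliest whirlpool can start.

6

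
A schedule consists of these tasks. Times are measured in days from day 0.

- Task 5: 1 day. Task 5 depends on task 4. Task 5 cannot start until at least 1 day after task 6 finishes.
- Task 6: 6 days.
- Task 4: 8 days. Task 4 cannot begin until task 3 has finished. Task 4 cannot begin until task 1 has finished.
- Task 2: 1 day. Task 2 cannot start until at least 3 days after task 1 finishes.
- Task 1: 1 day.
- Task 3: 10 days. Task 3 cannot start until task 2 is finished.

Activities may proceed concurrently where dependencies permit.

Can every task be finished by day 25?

Task 6 has no prerequisites, so it starts at day 0 and finishes at day 6.
Nothing blocks task 1, so it runs from day 0 to day 1.
Task 2 waits on task 1 (finishes day 1, plus 3-day gap → day 4), so it starts at day 4 and finishes at 4 + 1 = day 5.
Task 3 cannot begin until task 2 (finishes day 5). It runs from day 5 to 5 + 10 = day 15.
For task 4: task 3 (finishes day 15); task 1 (finishes day 1). Taking the maximum gives a start of day 15, and it finishes at 15 + 8 = day 23.
Task 5 has to wait for task 4 (finishes day 23); task 6 (finishes day 6, plus 1-day gap → day 7). The latest of these is day 23, so task 5 runs day 23 to 23 + 1 = day 24.
Every task is finished by day 24, which is no later than the deadline of 25, so the schedule is feasible.

Yes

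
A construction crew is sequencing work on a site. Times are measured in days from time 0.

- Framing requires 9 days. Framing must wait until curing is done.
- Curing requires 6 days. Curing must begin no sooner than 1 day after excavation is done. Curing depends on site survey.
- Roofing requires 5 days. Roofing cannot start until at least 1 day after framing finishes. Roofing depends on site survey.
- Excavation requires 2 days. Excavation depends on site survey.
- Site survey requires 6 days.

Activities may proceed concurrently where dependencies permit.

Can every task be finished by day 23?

No

Nothing blocks site survey, so it runs from day 0 to day 6.
After site survey (finishes day 6), excavation can start at day 6 and finishes at day 8.
Curing has to wait for excavation (finishes day 8, plus 1-day gap → day 9); site survey (finishes day 6). The latest of these is day 9, so curing runs day 9 to 9 + 6 = day 15.
Framing waits on curing (finishes day 15), so it starts at day 15 and finishes at 15 + 9 = day 24.
Roofing has to wait for framing (finishes day 24, plus 1-day gap → day 25); site survey (finishes day 6). The latest of these is day 25, so roofing runs day 25 to 25 + 5 = day 30.
The earliest everything can be done is day 30, which is after the deadline of 23, so it is not possible.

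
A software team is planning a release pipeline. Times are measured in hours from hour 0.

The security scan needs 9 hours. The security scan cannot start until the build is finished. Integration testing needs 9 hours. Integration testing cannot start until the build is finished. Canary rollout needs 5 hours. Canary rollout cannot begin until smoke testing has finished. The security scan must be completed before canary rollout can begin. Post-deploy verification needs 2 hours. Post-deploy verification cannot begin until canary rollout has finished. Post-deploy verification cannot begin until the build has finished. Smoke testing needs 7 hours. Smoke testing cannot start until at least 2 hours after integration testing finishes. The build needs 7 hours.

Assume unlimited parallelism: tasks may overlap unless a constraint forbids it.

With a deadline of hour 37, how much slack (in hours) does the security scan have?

The build can start immediately at hour 0; it finishes at hour 7.
The security scan waits on the build (finishes hour 7), so it starts at hour 7 and finishes at 7 + 9 = hour 16.

Working backward from the deadline:
Nothing follows post-deploy verification; the deadline of hour 37 is its only limit. It must start by 37 − 2 = hour 35.
Canary rollout must finish before post-deploy verification (must start by hour 35). With a 5-hour duration, canary rollout must start by 35 − 5 = hour 30.
The security scan feeds into canary rollout (must start by hour 30); so the security scan must finish by hour 30 and therefore start by hour 21.
So the security scan can start as early as hour 7 and as late as hour 21, giving 21 − 7 = 14 hours of slack.

14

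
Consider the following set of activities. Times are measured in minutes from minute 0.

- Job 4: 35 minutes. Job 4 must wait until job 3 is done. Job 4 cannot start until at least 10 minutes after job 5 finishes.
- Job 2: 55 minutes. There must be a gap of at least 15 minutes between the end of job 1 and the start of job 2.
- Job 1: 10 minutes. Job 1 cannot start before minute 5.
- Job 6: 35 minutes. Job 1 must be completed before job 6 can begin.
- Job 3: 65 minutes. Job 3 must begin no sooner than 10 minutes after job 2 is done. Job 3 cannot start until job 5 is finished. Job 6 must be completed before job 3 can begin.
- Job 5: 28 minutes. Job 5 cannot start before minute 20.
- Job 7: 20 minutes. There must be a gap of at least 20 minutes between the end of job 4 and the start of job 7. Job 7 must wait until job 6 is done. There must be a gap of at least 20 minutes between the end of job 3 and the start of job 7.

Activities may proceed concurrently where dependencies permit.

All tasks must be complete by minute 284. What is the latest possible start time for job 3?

Job 7 must finish by minute 284; it takes 20 minutes, so it must start by 284 − 20 = minute 264.
Job 4 feeds into job 7 (must start by minute 264, minus 20-minute gap → minute 244); so job 4 must finish by minute 244 and therefore start by minute 209.
Job 3 feeds job 4 (must start by minute 209); job 7 (must start by minute 264, minus 20-minute gap → minute 244). Taking the minimum, job 3 must finish by minute 209 and start by 209 − 65 = minute 144.

144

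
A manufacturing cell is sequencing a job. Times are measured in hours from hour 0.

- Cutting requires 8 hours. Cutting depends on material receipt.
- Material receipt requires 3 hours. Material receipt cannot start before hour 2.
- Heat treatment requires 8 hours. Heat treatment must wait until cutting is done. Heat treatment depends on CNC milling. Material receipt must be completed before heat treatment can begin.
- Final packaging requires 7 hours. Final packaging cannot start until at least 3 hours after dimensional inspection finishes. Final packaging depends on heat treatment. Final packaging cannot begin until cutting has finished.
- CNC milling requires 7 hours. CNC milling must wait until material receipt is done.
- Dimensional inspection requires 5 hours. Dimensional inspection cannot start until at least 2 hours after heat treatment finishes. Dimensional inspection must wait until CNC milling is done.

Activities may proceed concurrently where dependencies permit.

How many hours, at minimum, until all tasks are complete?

After its own release at hour 2, material receipt can start at hour 2 and finishes at hour 5.
CNC milling waits on material receipt (finishes hour 5), so it starts at hour 5 and finishes at 5 + 7 = hour 12.
Cutting waits on material receipt (finishes hour 5), so it starts at hour 5 and finishes at 5 + 8 = hour 13.
Heat treatment cannot start until cutting (finishes hour 13); CNC milling (finishes hour 12); material receipt (finishes hour 5). The controlling bound is hour 13, so heat treatment finishes at 13 + 8 = hour 21.
For dimensional inspection: heat treatment (finishes hour 21, plus 2-hour gap → hour 23); CNC milling (finishes hour 12). Taking the maximum gives a start of hour 23, and it finishes at 23 + 5 = hour 28.
Final packaging needs all of dimensional inspection (finishes hour 28, plus 3-hour gap → hour 31); heat treatment (finishes hour 21); cutting (finishes hour 13). That puts its earliest start at hour 31; it finishes at 31 + 7 = hour 38.
All tasks are finished once the last one completes. Finish times: Material receipt at 5, Cutting at 13, CNC milling at 12, Heat treatment at 21, Dimensional inspection at 28, Final packaging at 38. The latest is hour 38.

38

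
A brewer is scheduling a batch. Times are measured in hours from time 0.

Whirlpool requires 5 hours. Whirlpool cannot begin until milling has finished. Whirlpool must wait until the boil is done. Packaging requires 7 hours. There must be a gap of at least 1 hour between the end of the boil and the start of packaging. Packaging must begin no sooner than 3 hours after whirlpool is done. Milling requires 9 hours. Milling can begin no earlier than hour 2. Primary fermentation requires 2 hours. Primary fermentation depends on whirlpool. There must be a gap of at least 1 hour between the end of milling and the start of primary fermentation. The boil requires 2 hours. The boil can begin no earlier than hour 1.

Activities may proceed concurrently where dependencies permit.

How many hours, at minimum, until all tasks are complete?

The boil waits on its own release at hour 1, so it starts at hour 1 and finishes at 1 + 2 = hour 3.
After its own release at hour 2, milling can start at hour 2 and finishes at hour 11.
Whirlpool needs all of milling (finishes hour 11); the boil (finishes hour 3). That puts its earliest start at hour 11; it finishes at 11 + 5 = hour 16.
For packaging: the boil (finishes hour 3, plus 1-hour gap → hour 4); whirlpool (finishes hour 16, plus 3-hour gap → hour 19). Taking the maximum gives a start of hour 19, and it finishes at 19 + 7 = hour 26.
Primary fermentation has to wait for whirlpool (finishes hour 16); milling (finishes hour 11, plus 1-hour gap → hour 12). The latest of these is hour 16, so primary fermentation runs hour 16 to 16 + 2 = hour 18.
All tasks are finished once the last one completes. Finish times: Milling at 11, The boil at 3, Whirlpool at 16, Primary fermentation at 18, Packaging at 26. The latest is hour 26.

26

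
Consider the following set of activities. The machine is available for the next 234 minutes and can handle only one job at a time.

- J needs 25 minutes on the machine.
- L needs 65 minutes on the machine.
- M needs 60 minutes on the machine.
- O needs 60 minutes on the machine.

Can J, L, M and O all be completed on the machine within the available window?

Running back to back, the jobs need 25 + 65 + 60 + 60 = 210 minutes on the machine.
Since 210 ≤ 234, they fit within the window.

Yes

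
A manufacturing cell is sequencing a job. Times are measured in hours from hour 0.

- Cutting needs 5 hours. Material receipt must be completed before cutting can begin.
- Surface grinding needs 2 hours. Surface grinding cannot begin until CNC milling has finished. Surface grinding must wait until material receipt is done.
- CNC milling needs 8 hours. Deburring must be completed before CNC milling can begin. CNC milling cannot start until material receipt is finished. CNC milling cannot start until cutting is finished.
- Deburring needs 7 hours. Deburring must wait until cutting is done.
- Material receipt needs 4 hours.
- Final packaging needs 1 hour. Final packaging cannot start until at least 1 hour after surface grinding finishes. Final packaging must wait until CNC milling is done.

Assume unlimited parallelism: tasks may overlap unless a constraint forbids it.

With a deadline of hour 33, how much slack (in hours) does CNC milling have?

Material receipt has no prerequisites, so it starts at hour 0 and finishes at hour 4.
Cutting cannot begin until material receipt (finishes hour 4). It runs from hour 4 to 4 + 5 = hour 9.
Deburring cannot begin until cutting (finishes hour 9). It runs from hour 9 to 9 + 7 = hour 16.
CNC milling cannot start until deburring (finishes hour 16); material receipt (finishes hour 4); cutting (finishes hour 9). The controlling bound is hour 16, so CNC milling finishes at 16 + 8 = hour 24.

Working backward from the deadline:
Nothing follows final packaging; the deadline of hour 33 is its only limit. It must start by 33 − 1 = hour 32.
Since final packaging (must start by hour 32, minus 1-hour gap → hour 31) depends on it, surface grinding must finish by hour 31. Backing off its 2-hour duration gives a latest start of hour 29.
CNC milling feeds surface grinding (must start by hour 29); final packaging (must start by hour 32). Taking the minimum, CNC milling must finish by hour 29 and start by 29 − 8 = hour 21.
So CNC milling can start as early as hour 16 and as late as hour 21, giving 21 − 16 = 5 hours of slack.

5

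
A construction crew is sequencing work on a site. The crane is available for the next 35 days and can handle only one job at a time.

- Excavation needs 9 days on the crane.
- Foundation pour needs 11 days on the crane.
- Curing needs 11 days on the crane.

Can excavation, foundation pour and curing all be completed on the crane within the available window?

Running back to back, the jobs need 9 + 11 + 11 = 31 days on the crane.
Since 31 ≤ 35, they fit within the window.

Yes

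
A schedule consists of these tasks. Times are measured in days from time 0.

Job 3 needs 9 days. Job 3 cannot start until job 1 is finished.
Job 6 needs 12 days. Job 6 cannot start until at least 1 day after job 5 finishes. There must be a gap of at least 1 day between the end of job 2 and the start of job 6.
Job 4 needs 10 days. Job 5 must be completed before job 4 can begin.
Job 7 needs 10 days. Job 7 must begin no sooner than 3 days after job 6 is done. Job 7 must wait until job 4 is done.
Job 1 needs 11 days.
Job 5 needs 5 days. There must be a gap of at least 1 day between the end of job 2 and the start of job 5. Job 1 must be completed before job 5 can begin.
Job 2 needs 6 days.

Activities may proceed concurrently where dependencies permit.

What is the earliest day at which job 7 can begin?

32

Job 2 has no prerequisites, so it starts at day 0 and finishes at day 6.
Job 1 has no prerequisites, so it starts at day 0 and finishes at day 11.
For job 5: job 2 (finishes day 6, plus 1-day gap → day 7); job 1 (finishes day 11). Taking the maximum gives a start of day 11, and it finishes at 11 + 5 = day 16.
Job 6 has to wait for job 5 (finishes day 16, plus 1-day gap → day 17); job 2 (finishes day 6, plus 1-day gap → day 7). The latest of these is day 17, so job 6 runs day 17 to 17 + 12 = day 29.
Job 4 cannot begin until job 5 (finishes day 16). It runs from day 16 to 16 + 10 = day 26.
Job 7 waits on job 6 (finishes day 29, plus 3-day gap → day 32); job 4 (finishes day 26). The latest of these is day 32, which is the earliest job 7 can start.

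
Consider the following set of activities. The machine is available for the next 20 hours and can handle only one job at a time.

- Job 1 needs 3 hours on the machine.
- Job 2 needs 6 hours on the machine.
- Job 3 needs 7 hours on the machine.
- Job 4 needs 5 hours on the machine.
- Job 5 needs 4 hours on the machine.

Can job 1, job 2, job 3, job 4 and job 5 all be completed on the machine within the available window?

Running back to back, the jobs need 3 + 6 + 7 + 5 + 4 = 25 hours on the machine.
Since 25 > 20, they cannot all fit.

No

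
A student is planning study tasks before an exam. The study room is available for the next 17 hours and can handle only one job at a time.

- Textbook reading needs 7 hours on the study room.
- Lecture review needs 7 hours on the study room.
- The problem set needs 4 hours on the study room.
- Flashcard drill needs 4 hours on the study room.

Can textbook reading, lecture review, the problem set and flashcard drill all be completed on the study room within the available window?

Running back to back, the jobs need 7 + 7 + 4 + 4 = 22 hours on the study room.
Since 22 > 17, they cannot all fit.

No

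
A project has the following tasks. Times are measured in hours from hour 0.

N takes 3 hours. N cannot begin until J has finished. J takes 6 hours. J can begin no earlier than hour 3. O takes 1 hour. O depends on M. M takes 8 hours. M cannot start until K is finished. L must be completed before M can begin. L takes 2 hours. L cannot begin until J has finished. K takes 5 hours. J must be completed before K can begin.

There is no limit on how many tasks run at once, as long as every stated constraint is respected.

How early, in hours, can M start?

14

J waits on its own release at hour 3, so it starts at hour 3 and finishes at 3 + 6 = hour 9.
L waits on J (finishes hour 9), so it starts at hour 9 and finishes at 9 + 2 = hour 11.
K waits on J (finishes hour 9), so it starts at hour 9 and finishes at 9 + 5 = hour 14.
M waits on K (finishes hour 14); L (finishes hour 11). The latest of these is hour 14, which is the earliest M can start.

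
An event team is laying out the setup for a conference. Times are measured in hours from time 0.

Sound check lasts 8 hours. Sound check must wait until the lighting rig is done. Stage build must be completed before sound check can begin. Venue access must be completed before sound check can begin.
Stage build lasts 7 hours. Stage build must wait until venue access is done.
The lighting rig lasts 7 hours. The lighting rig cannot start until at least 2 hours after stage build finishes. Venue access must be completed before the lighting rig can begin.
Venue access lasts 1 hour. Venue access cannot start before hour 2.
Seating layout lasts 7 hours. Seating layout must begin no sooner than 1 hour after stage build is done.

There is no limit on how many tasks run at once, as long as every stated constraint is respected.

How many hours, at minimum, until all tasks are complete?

27

Venue access cannot begin until its own release at hour 2. It runs from hour 2 to 2 + 1 = hour 3.
Stage build cannot begin until venue access (finishes hour 3). It runs from hour 3 to 3 + 7 = hour 10.
Seating layout waits on stage build (finishes hour 10, plus 1-hour gap → hour 11), so it starts at hour 11 and finishes at 11 + 7 = hour 18.
The lighting rig has to wait for stage build (finishes hour 10, plus 2-hour gap → hour 12); venue access (finishes hour 3). The latest of these is hour 12, so the lighting rig runs hour 12 to 12 + 7 = hour 19.
For sound check: the lighting rig (finishes hour 19); stage build (finishes hour 10); venue access (finishes hour 3). Taking the maximum gives a start of hour 19, and it finishes at 19 + 8 = hour 27.
All tasks are finished once the last one completes. Finish times: Venue access at 3, Stage build at 10, The lighting rig at 19, Seating layout at 18, Sound check at 27. The latest is hour 27.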